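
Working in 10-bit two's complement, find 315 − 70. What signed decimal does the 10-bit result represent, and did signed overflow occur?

315 → 0100111011
70 → 0001000110
Subtract via negate-and-add: invert 0001000110 + 1 = 1110111010 (i.e. -70).
  0100111011
+ 1110111010
= 0011110101  (discard carry-out 1)
Result 0011110101: MSB = 0 → value 245.
Addends (after negating the subtrahend) have opposite signs, so signed overflow cannot occur.

245; no overflow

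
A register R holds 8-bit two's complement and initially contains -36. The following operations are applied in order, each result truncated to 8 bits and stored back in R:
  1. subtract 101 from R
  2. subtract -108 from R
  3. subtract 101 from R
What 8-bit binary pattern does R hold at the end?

Start: R = -36 = 11011100.
R = -36 − 101 = -137; wraps to 119 = 01110111
R = 119 − (-108) = 227; wraps to -29 = 11100011
R = -29 − 101 = -130; wraps to 126 = 01111110

01111110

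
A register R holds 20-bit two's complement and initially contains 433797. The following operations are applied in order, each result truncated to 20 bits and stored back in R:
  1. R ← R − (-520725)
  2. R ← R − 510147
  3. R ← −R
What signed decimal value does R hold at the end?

-444375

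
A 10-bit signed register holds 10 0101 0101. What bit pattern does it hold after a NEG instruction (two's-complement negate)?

0110101011

Invert: 0110101010. Add 1: 0110101011.
Check: 1001010101 = -427, 0110101011 = 427.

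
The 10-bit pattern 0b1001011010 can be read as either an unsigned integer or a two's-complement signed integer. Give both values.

unsigned = 602, signed = -422

Unsigned: 1001011010 = 602.
Signed: MSB=1 → 602 − 1024 = -422.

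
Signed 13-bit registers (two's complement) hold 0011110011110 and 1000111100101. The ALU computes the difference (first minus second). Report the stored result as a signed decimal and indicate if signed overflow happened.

-2631; overflow

0011110011110 = 1950 (signed)
1000111100101 = -3611 (signed)
Subtract via negate-and-add: invert 1000111100101 + 1 = 0111000011011 (i.e. 3611).
  0011110011110
+ 0111000011011
= 1010110111001
Result 1010110111001: MSB = 1 → 5561 − 8192 = -2631.
Both addends (after negating the subtrahend) are non-negative but the stored result is negative: signed overflow. The true value 1950 − (-3611) = 5561 lies outside [-4096, 4095].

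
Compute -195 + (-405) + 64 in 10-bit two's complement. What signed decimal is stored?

-195 + (-405) = -600 → wraps to 424 (0110101000)
424 + 64 = 488 (0111101000)

488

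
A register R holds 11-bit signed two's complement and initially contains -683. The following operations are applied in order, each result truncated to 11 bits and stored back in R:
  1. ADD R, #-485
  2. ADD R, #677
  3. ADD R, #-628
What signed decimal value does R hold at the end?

929

Start: R = -683 = 10101010101.
R = -683 + (-485) = -1168; wraps to 880 = 01101110000
R = 880 + 677 = 1557; wraps to -491 = 11000010101
R = -491 + (-628) = -1119; wraps to 929 = 01110100001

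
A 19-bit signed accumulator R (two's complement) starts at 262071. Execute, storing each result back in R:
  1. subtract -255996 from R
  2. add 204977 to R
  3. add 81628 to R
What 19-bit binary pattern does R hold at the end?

1000100011101000000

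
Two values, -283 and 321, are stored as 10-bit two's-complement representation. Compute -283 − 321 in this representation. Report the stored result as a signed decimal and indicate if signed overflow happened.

-283 → 1011100101
321 → 0101000001
Subtract via negate-and-add: invert 0101000001 + 1 = 1010111111 (i.e. -321).
  1011100101
+ 1010111111
= 0110100100  (discard carry-out 1)
Result 0110100100: MSB = 0 → value 420.
Both addends (after negating the subtrahend) are negative but the stored result is non-negative: signed overflow. The true value -283 − 321 = -604 lies outside [-512, 511].

420; overflow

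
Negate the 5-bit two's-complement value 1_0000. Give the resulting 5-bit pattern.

Invert: 01111. Add 1: 10000.
(1_0000 is the minimum value -16; its negation overflows and yields itself.)

10000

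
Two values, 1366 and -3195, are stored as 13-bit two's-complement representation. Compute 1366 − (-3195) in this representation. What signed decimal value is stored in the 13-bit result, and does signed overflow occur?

-3631; overflow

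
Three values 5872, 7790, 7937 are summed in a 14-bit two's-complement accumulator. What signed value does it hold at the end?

5215

5872 + 7790 = 13662 → wraps to -2722 (11010101011110)
-2722 + 7937 = 5215 (01010001011111)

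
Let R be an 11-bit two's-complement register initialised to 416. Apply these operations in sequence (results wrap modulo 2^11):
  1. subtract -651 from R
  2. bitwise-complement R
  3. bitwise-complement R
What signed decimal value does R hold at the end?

Start: R = 416 = 00110100000.
R = 416 − (-651) = 1067; wraps to -981 = 10000101011
R = NOT 10000101011 = 01111010100 = 980
R = NOT 01111010100 = 10000101011 = -981

-981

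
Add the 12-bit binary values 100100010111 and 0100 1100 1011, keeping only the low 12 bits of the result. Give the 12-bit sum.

110111100010

  100100010111
+ 010011001011
= 110111100010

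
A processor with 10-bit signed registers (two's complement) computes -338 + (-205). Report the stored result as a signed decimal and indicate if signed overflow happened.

-338 → 1010101110
-205 → 1100110011
  1010101110
+ 1100110011
= 0111100001  (discard carry-out 1)
Result 0111100001: MSB = 0 → value 481.
Both addends are negative but the stored result is non-negative: signed overflow. The true value -338 + (-205) = -543 lies outside [-512, 511].

481; overflow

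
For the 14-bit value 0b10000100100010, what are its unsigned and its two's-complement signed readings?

Unsigned: 10000100100010 = 8482.
Signed: MSB=1 → 8482 − 16384 = -7902.

unsigned = 8482, signed = -7902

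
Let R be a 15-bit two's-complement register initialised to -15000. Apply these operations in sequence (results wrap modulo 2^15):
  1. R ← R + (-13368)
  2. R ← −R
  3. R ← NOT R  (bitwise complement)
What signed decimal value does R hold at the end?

Start: R = -15000 = 100010101101000.
R = -15000 + (-13368) = -28368; wraps to 4400 = 001000100110000
R = −(4400) = -4400 = 110111011010000
R = NOT 110111011010000 = 001000100101111 = 4399

4399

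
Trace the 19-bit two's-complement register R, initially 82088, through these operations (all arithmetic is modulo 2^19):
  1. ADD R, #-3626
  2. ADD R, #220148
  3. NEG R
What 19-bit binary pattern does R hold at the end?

0110111000110001110

Start: R = 82088 = 0010100000010101000.
R = 82088 + (-3626) = 78462 = 0010011001001111110
R = 78462 + 220148 = 298610; wraps to -225678 = 1001000111001110010
R = −(-225678) = 225678 = 0110111000110001110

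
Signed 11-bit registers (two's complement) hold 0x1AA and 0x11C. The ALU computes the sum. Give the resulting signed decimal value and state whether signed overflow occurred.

710; no overflow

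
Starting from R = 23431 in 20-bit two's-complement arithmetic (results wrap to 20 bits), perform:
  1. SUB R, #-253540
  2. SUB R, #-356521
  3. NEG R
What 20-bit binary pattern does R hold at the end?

01100101010101101100

Start: R = 23431 = 00000101101110000111.
R = 23431 − (-253540) = 276971 = 01000011100111101011
R = 276971 − (-356521) = 633492; wraps to -415084 = 10011010101010010100
R = −(-415084) = 415084 = 01100101010101101100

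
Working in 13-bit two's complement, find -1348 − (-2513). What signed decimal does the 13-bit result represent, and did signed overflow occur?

-1348 → 1101010111100
-2513 → 1011000101111
Subtract via negate-and-add: invert 1011000101111 + 1 = 0100111010001 (i.e. 2513).
  1101010111100
+ 0100111010001
= 0010010001101  (discard carry-out 1)
Result 0010010001101: MSB = 0 → value 1165.
Addends (after negating the subtrahend) have opposite signs, so signed overflow cannot occur.

1165; no overflow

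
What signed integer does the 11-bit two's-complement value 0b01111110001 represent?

MSB is 0, so the value is non-negative: 01111110001 = 1009.

1009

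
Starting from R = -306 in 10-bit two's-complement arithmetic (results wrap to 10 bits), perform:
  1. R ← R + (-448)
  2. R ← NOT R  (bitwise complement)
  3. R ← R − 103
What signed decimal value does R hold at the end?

-374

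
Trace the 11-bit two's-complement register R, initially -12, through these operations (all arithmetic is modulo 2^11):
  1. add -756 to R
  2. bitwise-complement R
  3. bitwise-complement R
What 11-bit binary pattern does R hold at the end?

Start: R = -12 = 11111110100.
R = -12 + (-756) = -768 = 10100000000
R = NOT 10100000000 = 01011111111 = 767
R = NOT 01011111111 = 10100000000 = -768

10100000000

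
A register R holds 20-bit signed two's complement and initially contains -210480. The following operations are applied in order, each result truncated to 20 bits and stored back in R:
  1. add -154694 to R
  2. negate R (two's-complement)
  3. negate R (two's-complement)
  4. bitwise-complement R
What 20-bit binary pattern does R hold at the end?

Start: R = -210480 = 11001100100111010000.
R = -210480 + (-154694) = -365174 = 10100110110110001010
R = −(-365174) = 365174 = 01011001001001110110
R = −(365174) = -365174 = 10100110110110001010
R = NOT 10100110110110001010 = 01011001001001110101 = 365173

01011001001001110101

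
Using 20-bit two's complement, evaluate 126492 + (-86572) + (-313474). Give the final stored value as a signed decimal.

-273554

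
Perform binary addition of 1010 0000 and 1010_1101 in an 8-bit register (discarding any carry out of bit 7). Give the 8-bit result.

01001101

  10100000
+ 10101101
= 01001101  (discard carry-out 1)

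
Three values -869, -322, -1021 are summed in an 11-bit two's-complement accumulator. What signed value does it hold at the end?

-869 + (-322) = -1191 → wraps to 857 (01101011001)
857 + (-1021) = -164 (11101011100)

-164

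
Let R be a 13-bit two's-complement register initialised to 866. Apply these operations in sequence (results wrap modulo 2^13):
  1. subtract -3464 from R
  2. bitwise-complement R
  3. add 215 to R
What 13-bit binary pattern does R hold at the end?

0111111101100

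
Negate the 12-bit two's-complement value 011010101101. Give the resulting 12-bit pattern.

Invert: 100101010010. Add 1: 100101010011.

100101010011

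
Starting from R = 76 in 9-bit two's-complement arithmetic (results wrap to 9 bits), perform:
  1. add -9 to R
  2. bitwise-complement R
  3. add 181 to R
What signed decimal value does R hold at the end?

Start: R = 76 = 001001100.
R = 76 + (-9) = 67 = 001000011
R = NOT 001000011 = 110111100 = -68
R = -68 + 181 = 113 = 001110001

113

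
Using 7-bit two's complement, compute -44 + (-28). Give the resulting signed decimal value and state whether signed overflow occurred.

56; overflow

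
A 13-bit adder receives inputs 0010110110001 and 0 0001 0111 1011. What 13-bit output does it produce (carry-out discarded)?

  0010110110001
+ 0000101111011
= 0011100101100

0011100101100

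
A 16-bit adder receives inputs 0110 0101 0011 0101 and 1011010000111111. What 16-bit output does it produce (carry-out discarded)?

  0110010100110101
+ 1011010000111111
= 0001100101110100  (discard carry-out 1)

0001100101110100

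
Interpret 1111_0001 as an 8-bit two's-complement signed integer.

-15

MSB is 1, so the value is negative.
Unsigned reading: 241. Subtract 2^8 = 256: 241 − 256 = -15.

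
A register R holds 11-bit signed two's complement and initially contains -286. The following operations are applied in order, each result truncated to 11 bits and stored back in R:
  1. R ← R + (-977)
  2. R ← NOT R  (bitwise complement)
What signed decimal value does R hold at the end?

-786

Start: R = -286 = 11011100010.
R = -286 + (-977) = -1263; wraps to 785 = 01100010001
R = NOT 01100010001 = 10011101110 = -786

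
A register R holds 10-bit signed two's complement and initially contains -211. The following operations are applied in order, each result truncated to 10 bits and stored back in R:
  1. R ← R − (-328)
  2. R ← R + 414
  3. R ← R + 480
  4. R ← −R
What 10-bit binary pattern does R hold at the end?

0000001101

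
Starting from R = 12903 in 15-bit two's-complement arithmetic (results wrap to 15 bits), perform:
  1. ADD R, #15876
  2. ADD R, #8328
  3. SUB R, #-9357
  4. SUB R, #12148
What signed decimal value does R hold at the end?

1548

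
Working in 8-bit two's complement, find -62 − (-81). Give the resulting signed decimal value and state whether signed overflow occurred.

-62 → 11000010
-81 → 10101111
Subtract via negate-and-add: invert 10101111 + 1 = 01010001 (i.e. 81).
  11000010
+ 01010001
= 00010011  (discard carry-out 1)
Result 00010011: MSB = 0 → value 19.
Addends (after negating the subtrahend) have opposite signs, so signed overflow cannot occur.

19; no overflow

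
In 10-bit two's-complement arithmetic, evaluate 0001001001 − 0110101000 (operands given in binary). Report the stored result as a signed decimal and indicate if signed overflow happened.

0001001001 = 73 (signed)
0110101000 = 424 (signed)
Subtract via negate-and-add: invert 0110101000 + 1 = 1001011000 (i.e. -424).
  0001001001
+ 1001011000
= 1010100001
Result 1010100001: MSB = 1 → 673 − 1024 = -351.
Addends (after negating the subtrahend) have opposite signs, so signed overflow cannot occur.

-351; no overflow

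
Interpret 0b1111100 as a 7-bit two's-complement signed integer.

MSB is 1, so the value is negative.
Unsigned reading: 124. Subtract 2^7 = 128: 124 − 128 = -4.

-4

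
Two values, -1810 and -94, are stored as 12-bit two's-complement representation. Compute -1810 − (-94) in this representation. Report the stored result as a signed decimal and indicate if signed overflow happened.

-1716; no overflow

-1810 → 100011101110
-94 → 111110100010
Subtract via negate-and-add: invert 111110100010 + 1 = 000001011110 (i.e. 94).
  100011101110
+ 000001011110
= 100101001100
Result 100101001100: MSB = 1 → 2380 − 4096 = -1716.
Addends (after negating the subtrahend) have opposite signs, so signed overflow cannot occur.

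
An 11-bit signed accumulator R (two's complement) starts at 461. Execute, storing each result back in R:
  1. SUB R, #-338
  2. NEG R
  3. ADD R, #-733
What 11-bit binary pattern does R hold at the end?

Start: R = 461 = 00111001101.
R = 461 − (-338) = 799 = 01100011111
R = −(799) = -799 = 10011100001
R = -799 + (-733) = -1532; wraps to 516 = 01000000100

01000000100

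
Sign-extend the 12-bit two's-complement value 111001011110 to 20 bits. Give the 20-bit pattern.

11111111111001011110

MSB of 111001011110 is 1; replicate it into the new high bits.
11111111|111001011110 → 11111111111001011110 (still -418).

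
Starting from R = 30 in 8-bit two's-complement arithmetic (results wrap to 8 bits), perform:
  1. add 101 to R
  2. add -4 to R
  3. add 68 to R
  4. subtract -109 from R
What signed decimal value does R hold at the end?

48

Start: R = 30 = 00011110.
R = 30 + 101 = 131; wraps to -125 = 10000011
R = -125 + (-4) = -129; wraps to 127 = 01111111
R = 127 + 68 = 195; wraps to -61 = 11000011
R = -61 − (-109) = 48 = 00110000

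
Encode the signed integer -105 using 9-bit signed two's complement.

110010111

|-105| = 105 = 001101001 in 9 bits.
Invert the bits: 110010110. Add 1: 110010111.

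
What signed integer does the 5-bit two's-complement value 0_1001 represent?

MSB is 0, so the value is non-negative: 01001 = 9.

9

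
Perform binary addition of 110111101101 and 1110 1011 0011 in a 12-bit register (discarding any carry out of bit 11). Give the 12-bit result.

110010100000

  110111101101
+ 111010110011
= 110010100000  (discard carry-out 1)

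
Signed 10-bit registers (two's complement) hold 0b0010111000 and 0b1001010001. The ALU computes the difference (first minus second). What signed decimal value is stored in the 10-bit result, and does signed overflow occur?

-409; overflow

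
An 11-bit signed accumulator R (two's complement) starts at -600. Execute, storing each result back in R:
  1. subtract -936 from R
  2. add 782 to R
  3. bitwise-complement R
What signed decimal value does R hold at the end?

929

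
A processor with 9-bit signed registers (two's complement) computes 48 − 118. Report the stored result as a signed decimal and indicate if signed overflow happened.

48 → 000110000
118 → 001110110
Subtract via negate-and-add: invert 001110110 + 1 = 110001010 (i.e. -118).
  000110000
+ 110001010
= 110111010
Result 110111010: MSB = 1 → 442 − 512 = -70.
Addends (after negating the subtrahend) have opposite signs, so signed overflow cannot occur.

-70; no overflow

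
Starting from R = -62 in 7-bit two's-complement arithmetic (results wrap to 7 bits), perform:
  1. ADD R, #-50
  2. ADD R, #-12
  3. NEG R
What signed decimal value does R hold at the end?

Start: R = -62 = 1000010.
R = -62 + (-50) = -112; wraps to 16 = 0010000
R = 16 + (-12) = 4 = 0000100
R = −(4) = -4 = 1111100

-4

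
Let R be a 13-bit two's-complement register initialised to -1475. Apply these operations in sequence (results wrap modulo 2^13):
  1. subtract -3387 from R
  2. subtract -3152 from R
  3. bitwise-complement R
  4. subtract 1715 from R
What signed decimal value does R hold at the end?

Start: R = -1475 = 1101000111101.
R = -1475 − (-3387) = 1912 = 0011101111000
R = 1912 − (-3152) = 5064; wraps to -3128 = 1001111001000
R = NOT 1001111001000 = 0110000110111 = 3127
R = 3127 − 1715 = 1412 = 0010110000100

1412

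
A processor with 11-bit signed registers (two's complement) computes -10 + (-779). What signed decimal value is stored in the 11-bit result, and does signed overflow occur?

-10 → 11111110110
-779 → 10011110101
  11111110110
+ 10011110101
= 10011101011  (discard carry-out 1)
Result 10011101011: MSB = 1 → 1259 − 2048 = -789.
Both addends are negative and so is the stored result: no signed overflow.

-789; no overflow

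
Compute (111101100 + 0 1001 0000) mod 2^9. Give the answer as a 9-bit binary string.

001111100

  111101100
+ 010010000
= 001111100  (discard carry-out 1)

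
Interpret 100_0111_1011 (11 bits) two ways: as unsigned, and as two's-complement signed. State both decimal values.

Unsigned: 10001111011 = 1147.
Signed: MSB=1 → 1147 − 2048 = -901.

unsigned = 1147, signed = -901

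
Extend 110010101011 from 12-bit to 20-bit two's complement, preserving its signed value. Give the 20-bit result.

11111111110010101011

MSB of 110010101011 is 1; replicate it into the new high bits.
11111111|110010101011 → 11111111110010101011 (still -853).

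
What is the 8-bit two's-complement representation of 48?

00110000

48 is non-negative, so write it directly in 8 bits: 00110000.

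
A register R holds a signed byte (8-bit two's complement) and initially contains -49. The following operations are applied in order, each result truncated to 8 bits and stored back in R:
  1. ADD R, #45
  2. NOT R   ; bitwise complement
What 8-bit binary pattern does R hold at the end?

00000011

Start: R = -49 = 11001111.
R = -49 + 45 = -4 = 11111100
R = NOT 11111100 = 00000011 = 3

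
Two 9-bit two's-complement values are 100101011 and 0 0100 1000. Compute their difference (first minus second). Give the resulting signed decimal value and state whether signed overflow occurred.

227; overflow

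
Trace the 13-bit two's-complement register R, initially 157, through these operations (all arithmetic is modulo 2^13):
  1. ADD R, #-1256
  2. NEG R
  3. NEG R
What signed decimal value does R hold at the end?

-1099

Start: R = 157 = 0000010011101.
R = 157 + (-1256) = -1099 = 1101110110101
R = −(-1099) = 1099 = 0010001001011
R = −(1099) = -1099 = 1101110110101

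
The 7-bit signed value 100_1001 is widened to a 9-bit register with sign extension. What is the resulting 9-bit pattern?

111001001

MSB of 1001001 is 1; replicate it into the new high bits.
11|1001001 → 111001001 (still -55).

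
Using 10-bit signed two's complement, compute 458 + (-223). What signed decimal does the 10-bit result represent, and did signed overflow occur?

458 → 0111001010
-223 → 1100100001
  0111001010
+ 1100100001
= 0011101011  (discard carry-out 1)
Result 0011101011: MSB = 0 → value 235.
Addends have opposite signs, so signed overflow cannot occur.

235; no overflow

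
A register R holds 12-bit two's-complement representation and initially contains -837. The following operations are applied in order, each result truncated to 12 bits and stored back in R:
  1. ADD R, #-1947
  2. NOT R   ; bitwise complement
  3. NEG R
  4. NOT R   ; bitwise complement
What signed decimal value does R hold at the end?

-1314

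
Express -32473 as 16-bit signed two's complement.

|-32473| = 32473 = 0111111011011001 in 16 bits.
Invert the bits: 1000000100100110. Add 1: 1000000100100111.
Check: 1000000100100111 reads as 33063 − 65536 = -32473.

1000000100100111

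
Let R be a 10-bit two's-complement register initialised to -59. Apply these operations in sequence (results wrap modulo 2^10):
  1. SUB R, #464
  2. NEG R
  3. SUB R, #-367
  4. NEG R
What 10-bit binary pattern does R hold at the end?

0010000110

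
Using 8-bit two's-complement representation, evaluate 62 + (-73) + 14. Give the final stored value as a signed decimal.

62 + (-73) = -11 (11110101)
-11 + 14 = 3 (00000011)

3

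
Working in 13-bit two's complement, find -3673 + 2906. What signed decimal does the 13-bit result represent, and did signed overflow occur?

-3673 → 1000110100111
2906 → 0101101011010
  1000110100111
+ 0101101011010
= 1110100000001
Result 1110100000001: MSB = 1 → 7425 − 8192 = -767.
Addends have opposite signs, so signed overflow cannot occur.

-767; no overflow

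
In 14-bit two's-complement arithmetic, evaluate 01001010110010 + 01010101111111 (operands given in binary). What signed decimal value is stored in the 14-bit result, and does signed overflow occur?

-6095; overflow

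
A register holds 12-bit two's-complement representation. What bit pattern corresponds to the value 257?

000100000001

257 is non-negative, so write it directly in 12 bits: 000100000001.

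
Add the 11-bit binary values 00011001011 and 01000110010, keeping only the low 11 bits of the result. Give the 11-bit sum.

01011111101

  00011001011
+ 01000110010
= 01011111101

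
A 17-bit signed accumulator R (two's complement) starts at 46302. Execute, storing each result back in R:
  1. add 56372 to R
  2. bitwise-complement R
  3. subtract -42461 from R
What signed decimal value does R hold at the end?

Start: R = 46302 = 01011010011011110.
R = 46302 + 56372 = 102674; wraps to -28398 = 11001000100010010
R = NOT 11001000100010010 = 00110111011101101 = 28397
R = 28397 − (-42461) = 70858; wraps to -60214 = 10001010011001010

-60214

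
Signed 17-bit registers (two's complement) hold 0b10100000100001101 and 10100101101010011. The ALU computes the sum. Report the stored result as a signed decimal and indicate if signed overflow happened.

35936; overflow

0b10100000100001101 → 10100000100001101 = -48883 (signed)
10100101101010011 = -46253 (signed)
  10100000100001101
+ 10100101101010011
= 01000110001100000  (discard carry-out 1)
Result 01000110001100000: MSB = 0 → value 35936.
Both addends are negative but the stored result is non-negative: signed overflow. The true value -48883 + (-46253) = -95136 lies outside [-65536, 65535].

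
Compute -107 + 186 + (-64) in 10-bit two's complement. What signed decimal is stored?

-107 + 186 = 79 (0001001111)
79 + (-64) = 15 (0000001111)

15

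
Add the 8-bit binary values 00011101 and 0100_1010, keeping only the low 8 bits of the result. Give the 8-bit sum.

01100111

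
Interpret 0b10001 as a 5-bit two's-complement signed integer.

MSB is 1, so the value is negative.
Invert: 01110. Add 1: 01111 = 15. So the value is −15.

-15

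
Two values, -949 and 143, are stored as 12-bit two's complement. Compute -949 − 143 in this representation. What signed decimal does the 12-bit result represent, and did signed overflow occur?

-949 → 110001001011
143 → 000010001111
Subtract via negate-and-add: invert 000010001111 + 1 = 111101110001 (i.e. -143).
  110001001011
+ 111101110001
= 101110111100  (discard carry-out 1)
Result 101110111100: MSB = 1 → 3004 − 4096 = -1092.
Both addends (after negating the subtrahend) are negative and so is the stored result: no signed overflow.

-1092; no overflow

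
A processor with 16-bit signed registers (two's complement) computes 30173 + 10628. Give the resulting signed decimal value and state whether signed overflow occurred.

30173 → 0111010111011101
10628 → 0010100110000100
  0111010111011101
+ 0010100110000100
= 1001111101100001
Result 1001111101100001: MSB = 1 → 40801 − 65536 = -24735.
Both addends are non-negative but the stored result is negative: signed overflow. The true value 30173 + 10628 = 40801 lies outside [-32768, 32767].

-24735; overflow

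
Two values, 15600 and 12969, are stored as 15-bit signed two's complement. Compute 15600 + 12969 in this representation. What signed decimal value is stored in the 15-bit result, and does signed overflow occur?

15600 → 011110011110000
12969 → 011001010101001
  011110011110000
+ 011001010101001
= 110111110011001
Result 110111110011001: MSB = 1 → 28569 − 32768 = -4199.
Both addends are non-negative but the stored result is negative: signed overflow. The true value 15600 + 12969 = 28569 lies outside [-16384, 16383].

-4199; overflow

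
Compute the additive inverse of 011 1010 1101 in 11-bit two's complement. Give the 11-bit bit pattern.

Invert: 10001010010. Add 1: 10001010011.
Check: 01110101101 = 941, 10001010011 = -941.

10001010011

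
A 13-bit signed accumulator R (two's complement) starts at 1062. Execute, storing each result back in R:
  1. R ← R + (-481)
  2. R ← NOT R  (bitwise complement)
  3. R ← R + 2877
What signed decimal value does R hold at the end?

Start: R = 1062 = 0010000100110.
R = 1062 + (-481) = 581 = 0001001000101
R = NOT 0001001000101 = 1110110111010 = -582
R = -582 + 2877 = 2295 = 0100011110111

2295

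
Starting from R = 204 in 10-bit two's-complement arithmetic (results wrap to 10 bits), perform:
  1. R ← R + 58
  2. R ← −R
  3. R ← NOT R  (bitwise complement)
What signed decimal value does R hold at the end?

261

Start: R = 204 = 0011001100.
R = 204 + 58 = 262 = 0100000110
R = −(262) = -262 = 1011111010
R = NOT 1011111010 = 0100000101 = 261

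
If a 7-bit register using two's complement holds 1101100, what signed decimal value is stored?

MSB is 1, so the value is negative.
Unsigned reading: 108. Subtract 2^7 = 128: 108 − 128 = -20.

-20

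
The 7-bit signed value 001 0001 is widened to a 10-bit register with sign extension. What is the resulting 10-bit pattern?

0000010001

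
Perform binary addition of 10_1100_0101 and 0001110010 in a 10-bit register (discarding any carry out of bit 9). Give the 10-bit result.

1100110111

  1011000101
+ 0001110010
= 1100110111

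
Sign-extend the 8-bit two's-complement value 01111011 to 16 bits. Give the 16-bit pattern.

0000000001111011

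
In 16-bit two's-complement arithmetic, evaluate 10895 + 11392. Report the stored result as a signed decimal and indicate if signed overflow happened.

22287; no overflow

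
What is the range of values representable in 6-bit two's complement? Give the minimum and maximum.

min = -32, max = 31

Minimum: −2^5 = -32.
Maximum: 2^5 − 1 = 31.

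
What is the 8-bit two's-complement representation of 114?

01110010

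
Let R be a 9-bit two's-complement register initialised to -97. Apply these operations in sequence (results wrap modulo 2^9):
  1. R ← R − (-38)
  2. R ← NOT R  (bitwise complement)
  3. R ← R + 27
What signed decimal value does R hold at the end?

85

Start: R = -97 = 110011111.
R = -97 − (-38) = -59 = 111000101
R = NOT 111000101 = 000111010 = 58
R = 58 + 27 = 85 = 001010101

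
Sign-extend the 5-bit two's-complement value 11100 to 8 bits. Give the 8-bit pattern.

11111100

MSB of 11100 is 1; replicate it into the new high bits.
111|11100 → 11111100 (still -4).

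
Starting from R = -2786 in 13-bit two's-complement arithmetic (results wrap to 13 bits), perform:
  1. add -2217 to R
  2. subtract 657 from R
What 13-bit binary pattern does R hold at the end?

0100111100100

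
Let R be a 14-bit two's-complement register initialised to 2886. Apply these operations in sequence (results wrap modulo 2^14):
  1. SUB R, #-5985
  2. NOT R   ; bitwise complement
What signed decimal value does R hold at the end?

7512

Start: R = 2886 = 00101101000110.
R = 2886 − (-5985) = 8871; wraps to -7513 = 10001010100111
R = NOT 10001010100111 = 01110101011000 = 7512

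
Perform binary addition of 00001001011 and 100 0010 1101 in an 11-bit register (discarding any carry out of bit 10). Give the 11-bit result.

10001111000

  00001001011
+ 10000101101
= 10001111000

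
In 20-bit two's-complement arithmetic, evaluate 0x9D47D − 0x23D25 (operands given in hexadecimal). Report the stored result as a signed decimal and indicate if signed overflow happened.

0x9D47D = 10011101010001111101 = -404355 (signed)
0x23D25 = 00100011110100100101 = 146725 (signed)
Subtract via negate-and-add: invert 00100011110100100101 + 1 = 11011100001011011011 (i.e. -146725).
  10011101010001111101
+ 11011100001011011011
= 01111001011101011000  (discard carry-out 1)
Result 01111001011101011000: MSB = 0 → value 497496.
Both addends (after negating the subtrahend) are negative but the stored result is non-negative: signed overflow. The true value -404355 − 146725 = -551080 lies outside [-524288, 524287].

497496; overflow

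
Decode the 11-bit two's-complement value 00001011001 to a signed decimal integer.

89

MSB is 0, so the value is non-negative: 00001011001 = 89.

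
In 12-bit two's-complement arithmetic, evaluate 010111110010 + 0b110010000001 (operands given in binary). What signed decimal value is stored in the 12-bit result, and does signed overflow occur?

627; no overflow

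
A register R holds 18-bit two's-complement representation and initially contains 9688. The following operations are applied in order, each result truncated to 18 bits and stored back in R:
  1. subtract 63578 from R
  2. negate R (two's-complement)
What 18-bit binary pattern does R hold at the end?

Start: R = 9688 = 000010010111011000.
R = 9688 − 63578 = -53890 = 110010110101111110
R = −(-53890) = 53890 = 001101001010000010

001101001010000010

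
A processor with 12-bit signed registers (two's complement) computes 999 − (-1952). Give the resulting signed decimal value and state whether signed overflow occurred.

-1145; overflow

999 → 001111100111
-1952 → 100001100000
Subtract via negate-and-add: invert 100001100000 + 1 = 011110100000 (i.e. 1952).
  001111100111
+ 011110100000
= 101110000111
Result 101110000111: MSB = 1 → 2951 − 4096 = -1145.
Both addends (after negating the subtrahend) are non-negative but the stored result is negative: signed overflow. The true value 999 − (-1952) = 2951 lies outside [-2048, 2047].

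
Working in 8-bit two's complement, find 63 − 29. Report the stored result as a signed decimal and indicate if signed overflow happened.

63 → 00111111
29 → 00011101
Subtract via negate-and-add: invert 00011101 + 1 = 11100011 (i.e. -29).
  00111111
+ 11100011
= 00100010  (discard carry-out 1)
Result 00100010: MSB = 0 → value 34.
Addends (after negating the subtrahend) have opposite signs, so signed overflow cannot occur.

34; no overflow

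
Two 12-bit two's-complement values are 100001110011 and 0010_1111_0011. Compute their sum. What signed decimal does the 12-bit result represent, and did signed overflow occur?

-1178; no overflow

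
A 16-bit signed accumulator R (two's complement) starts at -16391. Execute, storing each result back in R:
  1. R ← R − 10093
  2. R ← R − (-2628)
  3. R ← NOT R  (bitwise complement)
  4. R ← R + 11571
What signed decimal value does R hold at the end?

Start: R = -16391 = 1011111111111001.
R = -16391 − 10093 = -26484 = 1001100010001100
R = -26484 − (-2628) = -23856 = 1010001011010000
R = NOT 1010001011010000 = 0101110100101111 = 23855
R = 23855 + 11571 = 35426; wraps to -30110 = 1000101001100010

-30110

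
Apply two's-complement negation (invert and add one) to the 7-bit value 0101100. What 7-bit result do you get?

Invert: 1010011. Add 1: 1010100.
Check: 0101100 = 44, 1010100 = -44.

1010100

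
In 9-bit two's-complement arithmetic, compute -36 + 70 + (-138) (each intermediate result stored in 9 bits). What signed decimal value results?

-104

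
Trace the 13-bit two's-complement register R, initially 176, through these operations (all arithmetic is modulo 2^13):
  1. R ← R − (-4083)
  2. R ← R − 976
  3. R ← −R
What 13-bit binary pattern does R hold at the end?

1001100101101

Start: R = 176 = 0000010110000.
R = 176 − (-4083) = 4259; wraps to -3933 = 1000010100011
R = -3933 − 976 = -4909; wraps to 3283 = 0110011010011
R = −(3283) = -3283 = 1001100101101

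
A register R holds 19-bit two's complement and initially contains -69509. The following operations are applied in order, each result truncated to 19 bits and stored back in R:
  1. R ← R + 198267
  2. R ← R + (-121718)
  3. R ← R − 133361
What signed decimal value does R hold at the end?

-126321

Start: R = -69509 = 1101111000001111011.
R = -69509 + 198267 = 128758 = 0011111011011110110
R = 128758 + (-121718) = 7040 = 0000001101110000000
R = 7040 − 133361 = -126321 = 1100001001010001111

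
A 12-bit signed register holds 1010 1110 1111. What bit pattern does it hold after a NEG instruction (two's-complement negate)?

Invert: 010100010000. Add 1: 010100010001.
Check: 101011101111 = -1297, 010100010001 = 1297.

010100010001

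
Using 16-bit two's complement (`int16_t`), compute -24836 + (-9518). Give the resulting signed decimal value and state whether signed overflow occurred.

31182; overflow

-24836 → 1001111011111100
-9518 → 1101101011010010
  1001111011111100
+ 1101101011010010
= 0111100111001110  (discard carry-out 1)
Result 0111100111001110: MSB = 0 → value 31182.
Both addends are negative but the stored result is non-negative: signed overflow. The true value -24836 + (-9518) = -34354 lies outside [-32768, 32767].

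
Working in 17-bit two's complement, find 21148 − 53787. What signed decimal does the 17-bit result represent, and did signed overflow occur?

-32639; no overflow

21148 → 00101001010011100
53787 → 01101001000011011
Subtract via negate-and-add: invert 01101001000011011 + 1 = 10010110111100101 (i.e. -53787).
  00101001010011100
+ 10010110111100101
= 11000000010000001
Result 11000000010000001: MSB = 1 → 98433 − 131072 = -32639.
Addends (after negating the subtrahend) have opposite signs, so signed overflow cannot occur.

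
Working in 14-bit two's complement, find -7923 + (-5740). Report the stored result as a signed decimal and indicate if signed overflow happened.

-7923 → 10000100001101
-5740 → 10100110010100
  10000100001101
+ 10100110010100
= 00101010100001  (discard carry-out 1)
Result 00101010100001: MSB = 0 → value 2721.
Both addends are negative but the stored result is non-negative: signed overflow. The true value -7923 + (-5740) = -13663 lies outside [-8192, 8191].

2721; overflow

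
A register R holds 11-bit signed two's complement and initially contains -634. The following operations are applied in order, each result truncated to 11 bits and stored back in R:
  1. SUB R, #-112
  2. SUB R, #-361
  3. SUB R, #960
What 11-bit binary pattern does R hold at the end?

Start: R = -634 = 10110000110.
R = -634 − (-112) = -522 = 10111110110
R = -522 − (-361) = -161 = 11101011111
R = -161 − 960 = -1121; wraps to 927 = 01110011111

01110011111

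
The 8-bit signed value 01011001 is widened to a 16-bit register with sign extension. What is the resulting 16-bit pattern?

0000000001011001

MSB of 01011001 is 0; replicate it into the new high bits.
00000000|01011001 → 0000000001011001 (still 89).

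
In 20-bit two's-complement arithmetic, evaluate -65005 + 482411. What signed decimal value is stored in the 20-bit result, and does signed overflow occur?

-65005 → 11110000001000010011
482411 → 01110101110001101011
  11110000001000010011
+ 01110101110001101011
= 01100101111001111110  (discard carry-out 1)
Result 01100101111001111110: MSB = 0 → value 417406.
Addends have opposite signs, so signed overflow cannot occur.

417406; no overflow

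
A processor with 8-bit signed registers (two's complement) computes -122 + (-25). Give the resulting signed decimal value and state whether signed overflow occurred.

109; overflow

-122 → 10000110
-25 → 11100111
  10000110
+ 11100111
= 01101101  (discard carry-out 1)
Result 01101101: MSB = 0 → value 109.
Both addends are negative but the stored result is non-negative: signed overflow. The true value -122 + (-25) = -147 lies outside [-128, 127].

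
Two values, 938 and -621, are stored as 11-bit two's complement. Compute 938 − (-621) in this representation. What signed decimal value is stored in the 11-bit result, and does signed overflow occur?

-489; overflow

938 → 01110101010
-621 → 10110010011
Subtract via negate-and-add: invert 10110010011 + 1 = 01001101101 (i.e. 621).
  01110101010
+ 01001101101
= 11000010111
Result 11000010111: MSB = 1 → 1559 − 2048 = -489.
Both addends (after negating the subtrahend) are non-negative but the stored result is negative: signed overflow. The true value 938 − (-621) = 1559 lies outside [-1024, 1023].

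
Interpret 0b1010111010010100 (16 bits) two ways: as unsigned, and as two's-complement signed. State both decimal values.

unsigned = 44692, signed = -20844

Unsigned: 1010111010010100 = 44692.
Signed: MSB=1 → 44692 − 65536 = -20844.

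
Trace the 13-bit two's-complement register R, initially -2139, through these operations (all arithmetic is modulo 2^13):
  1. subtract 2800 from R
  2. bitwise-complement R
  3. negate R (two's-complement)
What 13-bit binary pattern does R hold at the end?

0110010110110

Start: R = -2139 = 1011110100101.
R = -2139 − 2800 = -4939; wraps to 3253 = 0110010110101
R = NOT 0110010110101 = 1001101001010 = -3254
R = −(-3254) = 3254 = 0110010110110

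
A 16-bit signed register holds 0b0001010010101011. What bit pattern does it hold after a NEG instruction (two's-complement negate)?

1110101101010101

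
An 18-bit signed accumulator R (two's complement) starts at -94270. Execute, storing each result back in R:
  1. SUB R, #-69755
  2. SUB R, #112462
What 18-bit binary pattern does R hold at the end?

Start: R = -94270 = 101000111111000010.
R = -94270 − (-69755) = -24515 = 111010000000111101
R = -24515 − 112462 = -136977; wraps to 125167 = 011110100011101111

011110100011101111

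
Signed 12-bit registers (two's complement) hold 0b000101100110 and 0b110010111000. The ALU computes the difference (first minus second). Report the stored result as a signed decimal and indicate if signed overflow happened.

1198; no overflow

0b000101100110 → 000101100110 = 358 (signed)
0b110010111000 → 110010111000 = -840 (signed)
Subtract via negate-and-add: invert 110010111000 + 1 = 001101001000 (i.e. 840).
  000101100110
+ 001101001000
= 010010101110
Result 010010101110: MSB = 0 → value 1198.
Both addends (after negating the subtrahend) are non-negative and so is the stored result: no signed overflow.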